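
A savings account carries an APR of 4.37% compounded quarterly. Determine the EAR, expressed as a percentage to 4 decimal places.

EAR = (1 + 0.0437/4)^4 − 1.
= 1.044421 − 1 = 4.4421%.

4.4421%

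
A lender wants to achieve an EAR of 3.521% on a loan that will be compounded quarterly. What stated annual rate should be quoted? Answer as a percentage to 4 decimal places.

(1 + r/4)^4 − 1 = 0.03521, so 1 + r/4 = 1.03521^(1/4).
r/4 = 0.008689, so r = 0.034754 = 3.4754%.

3.4754%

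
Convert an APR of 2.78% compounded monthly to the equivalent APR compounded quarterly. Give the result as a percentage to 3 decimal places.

EAR = (1 + 0.0278/12)^12 − 1 = 0.028157.
Solve (1 + r/4)^4 = 1.028157: r/4 = 1.028157^(1/4) − 1 = 0.006966, so r = 0.027864 = 2.786%.

2.786%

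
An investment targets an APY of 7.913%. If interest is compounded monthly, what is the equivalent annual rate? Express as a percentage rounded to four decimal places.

(1 + r/12)^12 − 1 = 0.07913, so 1 + r/12 = 1.07913^(1/12).
r/12 = 0.006366, so r = 0.076397 = 7.6397%.

7.6397%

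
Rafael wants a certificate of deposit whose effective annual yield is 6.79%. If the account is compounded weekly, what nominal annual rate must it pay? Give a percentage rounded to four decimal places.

6.5736%

(1 + r/52)^52 − 1 = 0.0679, so 1 + r/52 = 1.0679^(1/52).
r/52 = 0.001264, so r = 0.065736 = 6.5736%.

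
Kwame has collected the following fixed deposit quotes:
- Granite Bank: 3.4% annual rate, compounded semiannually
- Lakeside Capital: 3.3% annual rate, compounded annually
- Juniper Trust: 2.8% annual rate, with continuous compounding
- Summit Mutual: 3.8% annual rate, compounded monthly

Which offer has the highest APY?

Granite Bank: (1 + 0.034/2)^2 − 1 = 3.429%
Lakeside Capital: compounded annually, EAR = 3.300%
Juniper Trust: e^0.028 − 1 = 2.840%
Summit Mutual: (1 + 0.038/12)^12 − 1 = 3.867%
The highest effective annual rate is Summit Mutual at 3.867%.

Summit Mutual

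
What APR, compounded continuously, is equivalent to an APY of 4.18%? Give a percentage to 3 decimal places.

4.095%

Continuous: nominal r satisfies e^r − 1 = 0.0418.
r = ln(1 + 0.0418) = ln(1.0418) = 0.040950 = 4.095%.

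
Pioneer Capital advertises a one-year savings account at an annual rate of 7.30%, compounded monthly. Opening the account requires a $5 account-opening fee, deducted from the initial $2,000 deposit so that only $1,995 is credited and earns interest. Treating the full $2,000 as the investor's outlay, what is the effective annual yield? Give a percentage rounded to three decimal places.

Value after one year: 1,995 × (1 + 0.0730/12)^12 = 1,995 × 1.075493 = $2,145.61.
Effective yield on the $2,000 outlay: 2,145.61 / 2,000 − 1 = 0.072804 = 7.280%.

7.280%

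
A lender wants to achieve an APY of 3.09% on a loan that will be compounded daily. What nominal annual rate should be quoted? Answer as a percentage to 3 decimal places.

3.043%

(1 + r/365)^365 − 1 = 0.0309, so 1 + r/365 = 1.0309^(1/365).
r/365 = 0.000083, so r = 0.030433 = 3.043%.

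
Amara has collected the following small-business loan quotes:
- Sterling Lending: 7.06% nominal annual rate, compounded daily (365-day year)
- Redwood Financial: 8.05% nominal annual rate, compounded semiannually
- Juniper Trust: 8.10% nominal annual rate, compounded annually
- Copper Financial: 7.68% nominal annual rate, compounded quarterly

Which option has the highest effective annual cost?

Sterling Lending: (1 + 0.0706/365)^365 − 1 = 7.314%
Redwood Financial: (1 + 0.0805/2)^2 − 1 = 8.212%
Juniper Trust: compounded annually, EAR = 8.100%
Copper Financial: (1 + 0.0768/4)^4 − 1 = 7.904%
The highest effective annual rate is Redwood Financial at 8.212%.

Redwood Financial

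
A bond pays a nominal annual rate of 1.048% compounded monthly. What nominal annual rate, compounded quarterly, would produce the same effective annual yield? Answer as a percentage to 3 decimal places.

EAR = (1 + 0.01048/12)^12 − 1 = 0.010530.
Solve (1 + r/4)^4 = 1.010530: r/4 = 1.010530^(1/4) − 1 = 0.002622, so r = 0.010489 = 1.049%.

1.049%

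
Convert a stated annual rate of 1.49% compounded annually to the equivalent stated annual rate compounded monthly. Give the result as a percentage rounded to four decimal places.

1.4799%

Compounded annually, EAR = nominal = 0.014900.
Solve (1 + r/12)^12 = 1.014900: r/12 = 1.014900^(1/12) − 1 = 0.001233, so r = 0.014799 = 1.4799%.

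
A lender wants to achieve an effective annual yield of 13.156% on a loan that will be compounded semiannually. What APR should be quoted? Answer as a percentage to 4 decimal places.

12.7496%

(1 + r/2)^2 − 1 = 0.13156, so 1 + r/2 = 1.13156^(1/2).
r/2 = 0.063748, so r = 0.127496 = 12.7496%.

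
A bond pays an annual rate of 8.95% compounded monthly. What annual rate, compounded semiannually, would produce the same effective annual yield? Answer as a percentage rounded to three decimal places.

EAR = (1 + 0.0895/12)^12 − 1 = 0.093264.
Solve (1 + r/2)^2 = 1.093264: r/2 = 1.093264^(1/2) − 1 = 0.045593, so r = 0.091185 = 9.119%.

9.119%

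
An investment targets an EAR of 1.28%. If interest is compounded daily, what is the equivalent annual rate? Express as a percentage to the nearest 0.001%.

1.272%

(1 + r/365)^365 − 1 = 0.0128, so 1 + r/365 = 1.0128^(1/365).
r/365 = 0.000035, so r = 0.012719 = 1.272%.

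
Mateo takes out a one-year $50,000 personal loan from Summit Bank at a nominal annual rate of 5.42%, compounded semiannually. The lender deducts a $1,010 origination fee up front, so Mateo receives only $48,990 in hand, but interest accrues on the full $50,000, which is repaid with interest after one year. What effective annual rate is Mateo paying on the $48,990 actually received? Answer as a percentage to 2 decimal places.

7.67%

Amount owed after one year: 50,000 × (1 + 0.0542/2)^2 = 50,000 × 1.054934 = $52,746.72.
Effective rate on net proceeds: 52,746.72 / 48,990 − 1 = 0.076683 = 7.67%.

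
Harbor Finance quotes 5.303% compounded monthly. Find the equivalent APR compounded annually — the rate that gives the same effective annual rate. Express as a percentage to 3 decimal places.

5.434%

EAR = (1 + 0.05303/12)^12 − 1 = 0.054338.
Compounded annually, the equivalent nominal rate is the EAR itself: 5.434%.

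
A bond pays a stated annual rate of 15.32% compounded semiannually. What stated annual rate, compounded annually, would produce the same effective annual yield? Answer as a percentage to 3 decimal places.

EAR = (1 + 0.1532/2)^2 − 1 = 0.159068.
Compounded annually, the equivalent nominal rate is the EAR itself: 15.907%.

15.907%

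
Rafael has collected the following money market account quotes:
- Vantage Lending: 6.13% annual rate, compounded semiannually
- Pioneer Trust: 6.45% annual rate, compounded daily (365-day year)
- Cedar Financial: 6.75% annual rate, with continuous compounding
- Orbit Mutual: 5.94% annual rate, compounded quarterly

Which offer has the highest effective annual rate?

Vantage Lending: (1 + 0.0613/2)^2 − 1 = 6.224%
Pioneer Trust: (1 + 0.0645/365)^365 − 1 = 6.662%
Cedar Financial: e^0.0675 − 1 = 6.983%
Orbit Mutual: (1 + 0.0594/4)^4 − 1 = 6.074%
The highest effective annual rate is Cedar Financial at 6.983%.

Cedar Financial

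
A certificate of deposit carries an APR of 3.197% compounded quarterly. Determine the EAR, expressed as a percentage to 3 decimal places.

3.236%

EAR = (1 + 0.03197/4)^4 − 1.
= (1 + 0.007992)^4 − 1 = 1.032355 − 1 = 3.236%.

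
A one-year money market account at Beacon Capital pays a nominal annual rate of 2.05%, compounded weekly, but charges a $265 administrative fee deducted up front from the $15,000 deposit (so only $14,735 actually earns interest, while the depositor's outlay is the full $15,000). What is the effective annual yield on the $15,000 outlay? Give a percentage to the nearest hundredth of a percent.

0.27%

Value after one year: 14,735 × (1 + 0.0205/52)^52 = 14,735 × 1.020707 = $15,040.12.
Effective yield on the $15,000 outlay: 15,040.12 / 15,000 − 1 = 0.002675 = 0.27%.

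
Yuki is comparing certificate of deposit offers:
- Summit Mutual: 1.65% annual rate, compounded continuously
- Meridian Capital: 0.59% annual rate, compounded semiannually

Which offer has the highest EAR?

Summit Mutual: e^0.0165 − 1 = 1.664%
Meridian Capital: (1 + 0.0059/2)^2 − 1 = 0.591%
The highest effective annual rate is Summit Mutual at 1.664%.

Summit Mutual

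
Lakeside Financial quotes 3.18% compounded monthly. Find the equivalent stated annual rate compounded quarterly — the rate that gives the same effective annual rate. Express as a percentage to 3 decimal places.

3.188%

EAR = (1 + 0.0318/12)^12 − 1 = 0.032268.
Solve (1 + r/4)^4 = 1.032268: r/4 = 1.032268^(1/4) − 1 = 0.007971, so r = 0.031884 = 3.188%.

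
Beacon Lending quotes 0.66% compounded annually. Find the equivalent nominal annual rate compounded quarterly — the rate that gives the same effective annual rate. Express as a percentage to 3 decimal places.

0.658%

Compounded annually, EAR = nominal = 0.006600.
Solve (1 + r/4)^4 = 1.006600: r/4 = 1.006600^(1/4) − 1 = 0.001646, so r = 0.006584 = 0.658%.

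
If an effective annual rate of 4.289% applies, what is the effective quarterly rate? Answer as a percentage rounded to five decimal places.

1.05542%

The per-quarter rate i satisfies (1 + i)^4 = 1 + 0.04289.
i = 1.04289^(1/4) − 1 = 0.0105542 = 1.05542%.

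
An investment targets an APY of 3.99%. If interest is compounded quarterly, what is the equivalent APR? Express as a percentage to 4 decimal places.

3.9317%

(1 + r/4)^4 − 1 = 0.0399, so 1 + r/4 = 1.0399^(1/4).
r/4 = 0.009829, so r = 0.039317 = 3.9317%.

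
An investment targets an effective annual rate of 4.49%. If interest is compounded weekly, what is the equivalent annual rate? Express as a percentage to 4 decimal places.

(1 + r/52)^52 − 1 = 0.0449, so 1 + r/52 = 1.0449^(1/52).
r/52 = 0.000845, so r = 0.043940 = 4.3940%.

4.3940%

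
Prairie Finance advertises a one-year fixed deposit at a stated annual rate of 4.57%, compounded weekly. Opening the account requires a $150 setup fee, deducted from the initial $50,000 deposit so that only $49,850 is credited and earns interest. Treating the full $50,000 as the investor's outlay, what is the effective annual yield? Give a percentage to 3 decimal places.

4.360%

Value after one year: 49,850 × (1 + 0.0457/52)^52 = 49,850 × 1.046739 = $52,179.96.
Effective yield on the $50,000 outlay: 52,179.96 / 50,000 − 1 = 0.043599 = 4.360%.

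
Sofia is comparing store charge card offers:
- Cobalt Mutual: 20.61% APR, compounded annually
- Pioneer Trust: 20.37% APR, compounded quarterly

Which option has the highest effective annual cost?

Cobalt Mutual: compounded annually, EAR = 20.610%
Pioneer Trust: (1 + 0.2037/4)^4 − 1 = 21.980%
The highest effective annual rate is Pioneer Trust at 21.980%.

Pioneer Trust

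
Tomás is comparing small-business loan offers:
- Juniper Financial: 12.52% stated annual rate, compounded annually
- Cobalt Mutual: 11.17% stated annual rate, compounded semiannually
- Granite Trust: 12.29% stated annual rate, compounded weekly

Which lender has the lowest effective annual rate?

Juniper Financial: compounded annually, EAR = 12.520%
Cobalt Mutual: (1 + 0.1117/2)^2 − 1 = 11.482%
Granite Trust: (1 + 0.1229/52)^52 − 1 = 13.061%
The lowest effective annual rate is Cobalt Mutual at 11.482%.

Cobalt Mutual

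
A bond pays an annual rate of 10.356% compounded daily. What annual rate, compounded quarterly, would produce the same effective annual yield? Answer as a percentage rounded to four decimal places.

10.4897%

EAR = (1 + 0.10356/365)^365 − 1 = 0.109096.
Solve (1 + r/4)^4 = 1.109096: r/4 = 1.109096^(1/4) − 1 = 0.026224, so r = 0.104897 = 10.4897%.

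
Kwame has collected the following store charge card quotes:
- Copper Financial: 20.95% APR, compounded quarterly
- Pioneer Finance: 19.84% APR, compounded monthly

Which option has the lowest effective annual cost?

Copper Financial: (1 + 0.2095/4)^4 − 1 = 22.654%
Pioneer Finance: (1 + 0.1984/12)^12 − 1 = 21.747%
The lowest effective annual rate is Pioneer Finance at 21.747%.

Pioneer Finance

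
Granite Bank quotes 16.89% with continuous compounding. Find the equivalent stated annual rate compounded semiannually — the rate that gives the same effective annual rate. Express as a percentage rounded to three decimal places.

EAR under continuous compounding: e^0.1689 − 1 = 0.184002.
Solve (1 + r/2)^2 = 1.184002: r/2 = 1.184002^(1/2) − 1 = 0.088118, so r = 0.176237 = 17.624%.

17.624%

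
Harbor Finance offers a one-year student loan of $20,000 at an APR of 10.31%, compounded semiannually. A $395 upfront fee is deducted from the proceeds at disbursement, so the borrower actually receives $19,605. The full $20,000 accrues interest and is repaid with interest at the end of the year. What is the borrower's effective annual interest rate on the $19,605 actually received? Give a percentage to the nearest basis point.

12.80%

Amount owed after one year: 20,000 × (1 + 0.1031/2)^2 = 20,000 × 1.105757 = $22,115.15.
Effective rate on net proceeds: 22,115.15 / 19,605 − 1 = 0.128036 = 12.80%.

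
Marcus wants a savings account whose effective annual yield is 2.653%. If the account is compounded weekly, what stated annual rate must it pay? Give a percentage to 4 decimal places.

(1 + r/52)^52 − 1 = 0.02653, so 1 + r/52 = 1.02653^(1/52).
r/52 = 0.000504, so r = 0.026191 = 2.6191%.

2.6191%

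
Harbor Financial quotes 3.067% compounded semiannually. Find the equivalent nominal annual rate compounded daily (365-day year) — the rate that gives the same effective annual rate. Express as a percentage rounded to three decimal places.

3.044%

EAR = (1 + 0.03067/2)^2 − 1 = 0.030905.
Solve (1 + r/365)^365 = 1.030905: r/365 = 1.030905^(1/365) − 1 = 0.000083, so r = 0.030438 = 3.044%.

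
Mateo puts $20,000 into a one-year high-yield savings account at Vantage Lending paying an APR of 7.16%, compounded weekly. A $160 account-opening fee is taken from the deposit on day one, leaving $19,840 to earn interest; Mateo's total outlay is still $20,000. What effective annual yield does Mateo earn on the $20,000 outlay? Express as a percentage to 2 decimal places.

Value after one year: 19,840 × (1 + 0.0716/52)^52 = 19,840 × 1.074173 = $21,311.59.
Effective yield on the $20,000 outlay: 21,311.59 / 20,000 − 1 = 0.065579 = 6.56%.

6.56%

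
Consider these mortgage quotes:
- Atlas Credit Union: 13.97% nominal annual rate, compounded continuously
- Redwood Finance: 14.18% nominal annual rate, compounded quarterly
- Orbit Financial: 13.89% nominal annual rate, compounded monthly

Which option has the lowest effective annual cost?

Orbit Financial

Atlas Credit Union: e^0.1397 − 1 = 14.993%
Redwood Finance: (1 + 0.1418/4)^4 − 1 = 14.952%
Orbit Financial: (1 + 0.1389/12)^12 − 1 = 14.809%
The lowest effective annual rate is Orbit Financial at 14.809%.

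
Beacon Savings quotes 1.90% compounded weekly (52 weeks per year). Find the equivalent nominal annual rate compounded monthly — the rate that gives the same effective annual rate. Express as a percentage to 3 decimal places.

1.901%

EAR = (1 + 0.0190/52)^52 − 1 = 0.019178.
Solve (1 + r/12)^12 = 1.019178: r/12 = 1.019178^(1/12) − 1 = 0.001584, so r = 0.019012 = 1.901%.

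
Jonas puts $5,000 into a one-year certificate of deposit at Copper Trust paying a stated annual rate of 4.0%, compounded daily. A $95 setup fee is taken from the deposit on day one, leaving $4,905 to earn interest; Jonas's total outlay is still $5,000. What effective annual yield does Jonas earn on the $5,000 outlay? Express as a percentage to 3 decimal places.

Value after one year: 4,905 × (1 + 0.040/365)^365 = 4,905 × 1.040808 = $5,105.17.
Effective yield on the $5,000 outlay: 5,105.17 / 5,000 − 1 = 0.021033 = 2.103%.

2.103%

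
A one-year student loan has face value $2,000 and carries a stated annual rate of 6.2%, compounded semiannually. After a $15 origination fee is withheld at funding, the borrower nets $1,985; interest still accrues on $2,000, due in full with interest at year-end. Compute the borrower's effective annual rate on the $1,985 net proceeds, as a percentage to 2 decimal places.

7.10%

Amount owed after one year: 2,000 × (1 + 0.062/2)^2 = 2,000 × 1.062961 = $2,125.92.
Effective rate on net proceeds: 2,125.92 / 1,985 − 1 = 0.070993 = 7.10%.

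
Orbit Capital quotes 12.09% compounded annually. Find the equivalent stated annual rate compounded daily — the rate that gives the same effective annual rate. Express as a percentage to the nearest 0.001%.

11.415%

Compounded annually, EAR = nominal = 0.120900.
Solve (1 + r/365)^365 = 1.120900: r/365 = 1.120900^(1/365) − 1 = 0.000313, so r = 0.114150 = 11.415%.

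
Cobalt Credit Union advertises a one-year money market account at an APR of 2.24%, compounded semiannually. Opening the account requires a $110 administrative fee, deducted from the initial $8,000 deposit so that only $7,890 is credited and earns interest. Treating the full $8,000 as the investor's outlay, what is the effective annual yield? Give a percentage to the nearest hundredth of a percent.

Value after one year: 7,890 × (1 + 0.0224/2)^2 = 7,890 × 1.022525 = $8,067.73.
Effective yield on the $8,000 outlay: 8,067.73 / 8,000 − 1 = 0.008466 = 0.85%.

0.85%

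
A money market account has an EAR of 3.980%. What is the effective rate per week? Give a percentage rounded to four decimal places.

0.0751%

The per-week rate i satisfies (1 + i)^52 = 1 + 0.03980.
i = 1.03980^(1/52) − 1 = 0.0007508 = 0.0751%.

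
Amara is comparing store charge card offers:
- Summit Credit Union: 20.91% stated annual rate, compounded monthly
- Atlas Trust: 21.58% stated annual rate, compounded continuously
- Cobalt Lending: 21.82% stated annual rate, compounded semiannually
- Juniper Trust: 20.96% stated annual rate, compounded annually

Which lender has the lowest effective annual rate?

Juniper Trust

Summit Credit Union: (1 + 0.2091/12)^12 − 1 = 23.035%
Atlas Trust: e^0.2158 − 1 = 24.085%
Cobalt Lending: (1 + 0.2182/2)^2 − 1 = 23.010%
Juniper Trust: compounded annually, EAR = 20.960%
The lowest effective annual rate is Juniper Trust at 20.960%.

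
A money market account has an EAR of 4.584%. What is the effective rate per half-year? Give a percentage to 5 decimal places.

2.26632%

The per-half-year rate i satisfies (1 + i)^2 = 1 + 0.04584.
i = 1.04584^(1/2) − 1 = 0.0226632 = 2.26632%.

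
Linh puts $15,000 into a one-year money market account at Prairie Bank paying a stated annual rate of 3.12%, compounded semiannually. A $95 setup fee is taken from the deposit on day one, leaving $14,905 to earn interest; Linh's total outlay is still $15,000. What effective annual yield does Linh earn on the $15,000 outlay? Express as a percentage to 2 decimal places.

2.49%

Value after one year: 14,905 × (1 + 0.0312/2)^2 = 14,905 × 1.031443 = $15,373.66.
Effective yield on the $15,000 outlay: 15,373.66 / 15,000 − 1 = 0.024911 = 2.49%.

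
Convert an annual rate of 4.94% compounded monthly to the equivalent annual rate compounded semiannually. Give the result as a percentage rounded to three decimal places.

4.991%

EAR = (1 + 0.0494/12)^12 − 1 = 0.050534.
Solve (1 + r/2)^2 = 1.050534: r/2 = 1.050534^(1/2) − 1 = 0.024956, so r = 0.049911 = 4.991%.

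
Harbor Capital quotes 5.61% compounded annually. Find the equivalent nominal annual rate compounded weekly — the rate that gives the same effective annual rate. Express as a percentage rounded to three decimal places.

Compounded annually, EAR = nominal = 0.056100.
Solve (1 + r/52)^52 = 1.056100: r/52 = 1.056100^(1/52) − 1 = 0.001050, so r = 0.054612 = 5.461%.

5.461%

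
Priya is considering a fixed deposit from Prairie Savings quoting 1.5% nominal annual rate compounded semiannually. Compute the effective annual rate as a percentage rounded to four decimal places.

EAR = (1 + 0.015/2)^2 − 1.
= 1.015056 − 1 = 1.5056%.

1.5056%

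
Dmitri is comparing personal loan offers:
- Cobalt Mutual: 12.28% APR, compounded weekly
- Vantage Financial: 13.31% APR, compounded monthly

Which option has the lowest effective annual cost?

Cobalt Mutual: (1 + 0.1228/52)^52 − 1 = 13.049%
Vantage Financial: (1 + 0.1331/12)^12 − 1 = 14.153%
The lowest effective annual rate is Cobalt Mutual at 13.049%.

Cobalt Mutual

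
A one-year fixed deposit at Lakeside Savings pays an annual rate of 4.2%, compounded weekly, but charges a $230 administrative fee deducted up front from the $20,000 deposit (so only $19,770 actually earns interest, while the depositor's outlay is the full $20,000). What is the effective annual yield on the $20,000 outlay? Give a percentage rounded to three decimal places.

3.088%

Value after one year: 19,770 × (1 + 0.042/52)^52 = 19,770 × 1.042877 = $20,617.67.
Effective yield on the $20,000 outlay: 20,617.67 / 20,000 − 1 = 0.030884 = 3.088%.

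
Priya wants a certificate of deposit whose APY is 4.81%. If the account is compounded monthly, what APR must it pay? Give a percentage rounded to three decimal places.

4.707%

(1 + r/12)^12 − 1 = 0.0481, so 1 + r/12 = 1.0481^(1/12).
r/12 = 0.003923, so r = 0.047071 = 4.707%.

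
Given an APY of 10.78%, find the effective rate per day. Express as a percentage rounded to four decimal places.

The per-day rate i satisfies (1 + i)^365 = 1 + 0.1078.
i = 1.1078^(1/365) − 1 = 0.0002805 = 0.0281%.

0.0281%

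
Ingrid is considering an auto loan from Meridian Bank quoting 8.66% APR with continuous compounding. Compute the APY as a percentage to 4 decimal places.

With continuous compounding, EAR = e^0.0866 − 1.
e^0.0866 = 1.090460, so EAR = 0.090460 = 9.0460%.

9.0460%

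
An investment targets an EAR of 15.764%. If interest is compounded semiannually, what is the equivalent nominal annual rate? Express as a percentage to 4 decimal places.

15.1874%

(1 + r/2)^2 − 1 = 0.15764, so 1 + r/2 = 1.15764^(1/2).
r/2 = 0.075937, so r = 0.151874 = 15.1874%.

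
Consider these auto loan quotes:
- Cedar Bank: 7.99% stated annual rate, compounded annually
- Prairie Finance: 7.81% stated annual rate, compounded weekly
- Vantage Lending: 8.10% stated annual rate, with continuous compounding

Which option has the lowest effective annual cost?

Cedar Bank: compounded annually, EAR = 7.990%
Prairie Finance: (1 + 0.0781/52)^52 − 1 = 8.117%
Vantage Lending: e^0.0810 − 1 = 8.437%
The lowest effective annual rate is Cedar Bank at 7.990%.

Cedar Bank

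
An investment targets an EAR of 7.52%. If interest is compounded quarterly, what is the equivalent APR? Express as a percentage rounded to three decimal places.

7.317%

(1 + r/4)^4 − 1 = 0.0752, so 1 + r/4 = 1.0752^(1/4).
r/4 = 0.018292, so r = 0.073168 = 7.317%.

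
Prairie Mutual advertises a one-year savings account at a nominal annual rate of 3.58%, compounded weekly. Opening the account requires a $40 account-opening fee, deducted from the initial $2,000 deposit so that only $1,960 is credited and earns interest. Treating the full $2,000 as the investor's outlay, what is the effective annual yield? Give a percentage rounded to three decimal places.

Value after one year: 1,960 × (1 + 0.0358/52)^52 = 1,960 × 1.036436 = $2,031.41.
Effective yield on the $2,000 outlay: 2,031.41 / 2,000 − 1 = 0.015707 = 1.571%.

1.571%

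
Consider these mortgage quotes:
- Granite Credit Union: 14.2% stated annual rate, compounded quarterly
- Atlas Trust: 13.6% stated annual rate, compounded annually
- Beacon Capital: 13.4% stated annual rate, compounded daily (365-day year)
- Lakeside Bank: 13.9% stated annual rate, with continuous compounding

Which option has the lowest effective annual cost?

Atlas Trust

Granite Credit Union: (1 + 0.142/4)^4 − 1 = 14.974%
Atlas Trust: compounded annually, EAR = 13.600%
Beacon Capital: (1 + 0.134/365)^365 − 1 = 14.336%
Lakeside Bank: e^0.139 − 1 = 14.912%
The lowest effective annual rate is Atlas Trust at 13.600%.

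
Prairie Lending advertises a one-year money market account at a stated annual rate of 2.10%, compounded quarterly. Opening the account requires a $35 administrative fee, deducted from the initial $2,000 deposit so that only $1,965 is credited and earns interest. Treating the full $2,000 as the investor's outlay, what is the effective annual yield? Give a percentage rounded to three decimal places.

Value after one year: 1,965 × (1 + 0.0210/4)^4 = 1,965 × 1.021166 = $2,006.59.
Effective yield on the $2,000 outlay: 2,006.59 / 2,000 − 1 = 0.003296 = 0.330%.

0.330%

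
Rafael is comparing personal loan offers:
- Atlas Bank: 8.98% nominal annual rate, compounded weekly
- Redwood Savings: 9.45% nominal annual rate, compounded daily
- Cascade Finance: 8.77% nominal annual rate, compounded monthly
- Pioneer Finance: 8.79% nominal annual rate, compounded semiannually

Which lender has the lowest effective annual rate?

Pioneer Finance

Atlas Bank: (1 + 0.0898/52)^52 − 1 = 9.387%
Redwood Savings: (1 + 0.0945/365)^365 − 1 = 9.910%
Cascade Finance: (1 + 0.0877/12)^12 − 1 = 9.131%
Pioneer Finance: (1 + 0.0879/2)^2 − 1 = 8.983%
The lowest effective annual rate is Pioneer Finance at 8.983%.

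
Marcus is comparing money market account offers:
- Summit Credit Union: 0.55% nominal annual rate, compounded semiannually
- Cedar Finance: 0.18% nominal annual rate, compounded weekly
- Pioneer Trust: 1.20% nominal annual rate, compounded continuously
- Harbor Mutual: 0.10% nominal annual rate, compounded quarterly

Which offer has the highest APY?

Summit Credit Union: (1 + 0.0055/2)^2 − 1 = 0.551%
Cedar Finance: (1 + 0.0018/52)^52 − 1 = 0.180%
Pioneer Trust: e^0.0120 − 1 = 1.207%
Harbor Mutual: (1 + 0.0010/4)^4 − 1 = 0.100%
The highest effective annual rate is Pioneer Trust at 1.207%.

Pioneer Trust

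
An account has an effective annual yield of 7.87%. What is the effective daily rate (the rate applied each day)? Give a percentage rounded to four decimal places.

The per-day rate i satisfies (1 + i)^365 = 1 + 0.0787.
i = 1.0787^(1/365) − 1 = 0.0002076 = 0.0208%.

0.0208%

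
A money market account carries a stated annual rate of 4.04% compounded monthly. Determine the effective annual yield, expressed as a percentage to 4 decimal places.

4.1157%

EAR = (1 + 0.0404/12)^12 − 1.
= (1 + 0.003367)^12 − 1 = 1.041157 − 1 = 4.1157%.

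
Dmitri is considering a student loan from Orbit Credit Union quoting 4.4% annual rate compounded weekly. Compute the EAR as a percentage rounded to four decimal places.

EAR = (1 + 0.044/52)^52 − 1.
= (1 + 0.000846)^52 − 1 = 1.044963 − 1 = 4.4963%.

4.4963%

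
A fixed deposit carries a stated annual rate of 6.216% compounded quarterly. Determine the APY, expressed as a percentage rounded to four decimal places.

EAR = (1 + 0.06216/4)^4 − 1.
= (1 + 0.015540)^4 − 1 = 1.063624 − 1 = 6.3624%.

6.3624%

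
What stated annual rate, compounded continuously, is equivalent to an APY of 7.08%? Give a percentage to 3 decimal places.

Continuous: nominal r satisfies e^r − 1 = 0.0708.
r = ln(1 + 0.0708) = ln(1.0708) = 0.068406 = 6.841%.

6.841%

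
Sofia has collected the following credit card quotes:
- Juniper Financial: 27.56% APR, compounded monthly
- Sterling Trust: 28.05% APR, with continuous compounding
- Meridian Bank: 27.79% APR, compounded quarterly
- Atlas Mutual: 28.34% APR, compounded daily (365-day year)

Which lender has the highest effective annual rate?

Juniper Financial: (1 + 0.2756/12)^12 − 1 = 31.322%
Sterling Trust: e^0.2805 − 1 = 32.379%
Meridian Bank: (1 + 0.2779/4)^4 − 1 = 30.823%
Atlas Mutual: (1 + 0.2834/365)^365 − 1 = 32.749%
The highest effective annual rate is Atlas Mutual at 32.749%.

Atlas Mutual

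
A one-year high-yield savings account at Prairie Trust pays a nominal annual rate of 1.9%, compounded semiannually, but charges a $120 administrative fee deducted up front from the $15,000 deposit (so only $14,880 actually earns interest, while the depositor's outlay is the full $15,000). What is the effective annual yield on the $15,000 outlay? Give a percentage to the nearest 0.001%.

1.094%

Value after one year: 14,880 × (1 + 0.019/2)^2 = 14,880 × 1.019090 = $15,164.06.
Effective yield on the $15,000 outlay: 15,164.06 / 15,000 − 1 = 0.010938 = 1.094%.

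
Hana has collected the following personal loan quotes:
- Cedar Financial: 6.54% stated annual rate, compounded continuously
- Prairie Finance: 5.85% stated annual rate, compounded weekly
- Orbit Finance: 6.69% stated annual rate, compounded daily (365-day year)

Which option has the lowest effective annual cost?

Cedar Financial: e^0.0654 − 1 = 6.759%
Prairie Finance: (1 + 0.0585/52)^52 − 1 = 6.021%
Orbit Finance: (1 + 0.0669/365)^365 − 1 = 6.918%
The lowest effective annual rate is Prairie Finance at 6.021%.

Prairie Finance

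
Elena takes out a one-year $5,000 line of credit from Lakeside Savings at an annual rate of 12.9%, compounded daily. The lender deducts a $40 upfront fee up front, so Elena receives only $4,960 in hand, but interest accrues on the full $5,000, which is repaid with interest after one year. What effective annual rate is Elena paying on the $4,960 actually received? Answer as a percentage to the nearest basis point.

14.68%

Amount owed after one year: 5,000 × (1 + 0.129/365)^365 = 5,000 × 1.137664 = $5,688.32.
Effective rate on net proceeds: 5,688.32 / 4,960 − 1 = 0.146839 = 14.68%.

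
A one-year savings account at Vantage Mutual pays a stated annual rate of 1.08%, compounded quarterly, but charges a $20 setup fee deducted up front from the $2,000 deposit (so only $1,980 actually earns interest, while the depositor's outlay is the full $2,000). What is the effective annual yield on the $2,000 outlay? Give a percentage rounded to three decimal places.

Value after one year: 1,980 × (1 + 0.0108/4)^4 = 1,980 × 1.010844 = $2,001.47.
Effective yield on the $2,000 outlay: 2,001.47 / 2,000 − 1 = 0.000735 = 0.074%.

0.074%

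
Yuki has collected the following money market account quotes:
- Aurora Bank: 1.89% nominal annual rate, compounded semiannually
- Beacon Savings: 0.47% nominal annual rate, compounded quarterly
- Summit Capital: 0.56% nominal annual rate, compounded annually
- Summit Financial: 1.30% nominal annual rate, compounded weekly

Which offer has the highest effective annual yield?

Aurora Bank

Aurora Bank: (1 + 0.0189/2)^2 − 1 = 1.899%
Beacon Savings: (1 + 0.0047/4)^4 − 1 = 0.471%
Summit Capital: compounded annually, EAR = 0.560%
Summit Financial: (1 + 0.0130/52)^52 − 1 = 1.308%
The highest effective annual rate is Aurora Bank at 1.899%.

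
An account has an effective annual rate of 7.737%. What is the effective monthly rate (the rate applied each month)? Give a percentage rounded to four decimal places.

0.6230%

The per-month rate i satisfies (1 + i)^12 = 1 + 0.07737.
i = 1.07737^(1/12) − 1 = 0.0062296 = 0.6230%.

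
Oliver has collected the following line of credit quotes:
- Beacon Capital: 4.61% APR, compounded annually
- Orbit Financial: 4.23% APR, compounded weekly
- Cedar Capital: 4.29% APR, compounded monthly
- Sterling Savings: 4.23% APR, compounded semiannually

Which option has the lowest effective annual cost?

Sterling Savings

Beacon Capital: compounded annually, EAR = 4.610%
Orbit Financial: (1 + 0.0423/52)^52 − 1 = 4.319%
Cedar Capital: (1 + 0.0429/12)^12 − 1 = 4.375%
Sterling Savings: (1 + 0.0423/2)^2 − 1 = 4.275%
The lowest effective annual rate is Sterling Savings at 4.275%.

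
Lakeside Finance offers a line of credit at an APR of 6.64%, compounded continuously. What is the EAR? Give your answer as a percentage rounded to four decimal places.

With continuous compounding, EAR = e^0.0664 − 1.
e^0.0664 = 1.068654, so EAR = 0.068654 = 6.8654%.

6.8654%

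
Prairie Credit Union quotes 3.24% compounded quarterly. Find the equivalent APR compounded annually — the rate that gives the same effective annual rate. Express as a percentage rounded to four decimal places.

3.2796%

EAR = (1 + 0.0324/4)^4 − 1 = 0.032796.
Compounded annually, the equivalent nominal rate is the EAR itself: 3.2796%.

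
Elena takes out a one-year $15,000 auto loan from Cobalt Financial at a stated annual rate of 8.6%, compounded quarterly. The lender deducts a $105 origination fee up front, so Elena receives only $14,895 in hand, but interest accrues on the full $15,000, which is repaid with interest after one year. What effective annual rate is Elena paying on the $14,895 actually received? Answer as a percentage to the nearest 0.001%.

9.649%

Amount owed after one year: 15,000 × (1 + 0.086/4)^4 = 15,000 × 1.088813 = $16,332.20.
Effective rate on net proceeds: 16,332.20 / 14,895 − 1 = 0.096489 = 9.649%.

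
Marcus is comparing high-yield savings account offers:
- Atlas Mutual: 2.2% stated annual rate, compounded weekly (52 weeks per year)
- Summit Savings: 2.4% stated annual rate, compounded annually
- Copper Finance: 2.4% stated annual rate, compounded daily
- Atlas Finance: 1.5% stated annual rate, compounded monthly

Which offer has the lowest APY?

Atlas Finance

Atlas Mutual: (1 + 0.022/52)^52 − 1 = 2.224%
Summit Savings: compounded annually, EAR = 2.400%
Copper Finance: (1 + 0.024/365)^365 − 1 = 2.429%
Atlas Finance: (1 + 0.015/12)^12 − 1 = 1.510%
The lowest effective annual rate is Atlas Finance at 1.510%.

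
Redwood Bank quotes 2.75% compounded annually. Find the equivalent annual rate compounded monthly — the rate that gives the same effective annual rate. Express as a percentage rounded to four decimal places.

Compounded annually, EAR = nominal = 0.027500.
Solve (1 + r/12)^12 = 1.027500: r/12 = 1.027500^(1/12) − 1 = 0.002263, so r = 0.027159 = 2.7159%.

2.7159%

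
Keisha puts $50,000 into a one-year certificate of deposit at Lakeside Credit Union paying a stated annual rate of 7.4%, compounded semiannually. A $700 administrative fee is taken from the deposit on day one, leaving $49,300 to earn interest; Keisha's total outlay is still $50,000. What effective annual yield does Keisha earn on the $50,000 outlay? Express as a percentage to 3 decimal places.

6.031%

Value after one year: 49,300 × (1 + 0.074/2)^2 = 49,300 × 1.075369 = $53,015.69.
Effective yield on the $50,000 outlay: 53,015.69 / 50,000 − 1 = 0.060314 = 6.031%.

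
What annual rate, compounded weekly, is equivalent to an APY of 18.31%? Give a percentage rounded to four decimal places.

(1 + r/52)^52 − 1 = 0.1831, so 1 + r/52 = 1.1831^(1/52).
r/52 = 0.003239, so r = 0.168410 = 16.8410%.

16.8410%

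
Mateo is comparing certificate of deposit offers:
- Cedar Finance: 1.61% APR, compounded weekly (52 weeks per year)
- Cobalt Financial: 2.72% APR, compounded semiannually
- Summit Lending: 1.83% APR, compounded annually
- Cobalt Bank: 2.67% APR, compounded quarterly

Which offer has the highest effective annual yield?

Cedar Finance: (1 + 0.0161/52)^52 − 1 = 1.623%
Cobalt Financial: (1 + 0.0272/2)^2 − 1 = 2.738%
Summit Lending: compounded annually, EAR = 1.830%
Cobalt Bank: (1 + 0.0267/4)^4 − 1 = 2.697%
The highest effective annual rate is Cobalt Financial at 2.738%.

Cobalt Financial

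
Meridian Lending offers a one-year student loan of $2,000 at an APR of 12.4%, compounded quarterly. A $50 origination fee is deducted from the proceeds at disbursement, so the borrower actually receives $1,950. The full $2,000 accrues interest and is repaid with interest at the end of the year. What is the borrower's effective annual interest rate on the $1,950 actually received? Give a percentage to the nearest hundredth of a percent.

15.89%

Amount owed after one year: 2,000 × (1 + 0.124/4)^4 = 2,000 × 1.129886 = $2,259.77.
Effective rate on net proceeds: 2,259.77 / 1,950 − 1 = 0.158858 = 15.89%.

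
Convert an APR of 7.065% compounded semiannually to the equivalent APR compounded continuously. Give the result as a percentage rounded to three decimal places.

6.943%

EAR = (1 + 0.07065/2)^2 − 1 = 0.071898.
Equivalent continuous rate: r = ln(1 + 0.071898) = 0.069431 = 6.943%.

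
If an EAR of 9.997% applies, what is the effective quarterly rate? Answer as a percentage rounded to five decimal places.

The per-quarter rate i satisfies (1 + i)^4 = 1 + 0.09997.
i = 1.09997^(1/4) − 1 = 0.0241067 = 2.41067%.

2.41067%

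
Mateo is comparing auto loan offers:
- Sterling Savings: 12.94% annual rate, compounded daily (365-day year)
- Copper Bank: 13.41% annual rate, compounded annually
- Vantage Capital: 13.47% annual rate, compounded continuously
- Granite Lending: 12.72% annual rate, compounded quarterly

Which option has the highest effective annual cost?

Vantage Capital

Sterling Savings: (1 + 0.1294/365)^365 − 1 = 13.812%
Copper Bank: compounded annually, EAR = 13.410%
Vantage Capital: e^0.1347 − 1 = 14.419%
Granite Lending: (1 + 0.1272/4)^4 − 1 = 13.340%
The highest effective annual rate is Vantage Capital at 14.419%.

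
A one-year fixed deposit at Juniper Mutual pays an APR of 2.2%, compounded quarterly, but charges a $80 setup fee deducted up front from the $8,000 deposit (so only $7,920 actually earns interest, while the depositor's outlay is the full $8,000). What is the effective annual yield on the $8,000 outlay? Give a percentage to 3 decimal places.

1.196%

Value after one year: 7,920 × (1 + 0.022/4)^4 = 7,920 × 1.022182 = $8,095.68.
Effective yield on the $8,000 outlay: 8,095.68 / 8,000 − 1 = 0.011960 = 1.196%.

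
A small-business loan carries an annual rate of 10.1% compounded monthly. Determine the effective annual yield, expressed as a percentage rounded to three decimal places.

10.581%

EAR = (1 + 0.101/12)^12 − 1.
= (1 + 0.008417)^12 − 1 = 1.105809 − 1 = 10.581%.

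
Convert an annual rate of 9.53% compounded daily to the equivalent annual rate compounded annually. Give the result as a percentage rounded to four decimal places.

9.9975%

EAR = (1 + 0.0953/365)^365 − 1 = 0.099975.
Compounded annually, the equivalent nominal rate is the EAR itself: 9.9975%.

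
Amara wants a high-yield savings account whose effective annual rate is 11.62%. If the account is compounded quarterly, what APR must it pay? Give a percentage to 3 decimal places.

11.145%

(1 + r/4)^4 − 1 = 0.1162, so 1 + r/4 = 1.1162^(1/4).
r/4 = 0.027864, so r = 0.111455 = 11.145%.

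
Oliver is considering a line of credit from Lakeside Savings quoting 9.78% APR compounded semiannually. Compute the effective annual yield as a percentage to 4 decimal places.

EAR = (1 + 0.0978/2)^2 − 1.
= (1 + 0.048900)^2 − 1 = 1.100191 − 1 = 10.0191%.

10.0191%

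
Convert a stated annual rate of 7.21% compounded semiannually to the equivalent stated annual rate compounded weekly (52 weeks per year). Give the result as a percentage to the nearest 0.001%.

7.088%

EAR = (1 + 0.0721/2)^2 − 1 = 0.073400.
Solve (1 + r/52)^52 = 1.073400: r/52 = 1.073400^(1/52) − 1 = 0.001363, so r = 0.070879 = 7.088%.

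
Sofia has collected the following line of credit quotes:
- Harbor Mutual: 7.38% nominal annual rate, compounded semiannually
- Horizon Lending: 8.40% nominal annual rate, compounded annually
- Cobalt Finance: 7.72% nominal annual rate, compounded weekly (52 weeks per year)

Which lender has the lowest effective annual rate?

Harbor Mutual: (1 + 0.0738/2)^2 − 1 = 7.516%
Horizon Lending: compounded annually, EAR = 8.400%
Cobalt Finance: (1 + 0.0772/52)^52 − 1 = 8.020%
The lowest effective annual rate is Harbor Mutual at 7.516%.

Harbor Mutual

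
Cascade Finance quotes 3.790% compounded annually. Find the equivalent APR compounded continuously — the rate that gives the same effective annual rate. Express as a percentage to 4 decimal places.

Compounded annually, EAR = nominal = 0.037900.
Equivalent continuous rate: r = ln(1 + 0.037900) = 0.037199 = 3.7199%.

3.7199%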